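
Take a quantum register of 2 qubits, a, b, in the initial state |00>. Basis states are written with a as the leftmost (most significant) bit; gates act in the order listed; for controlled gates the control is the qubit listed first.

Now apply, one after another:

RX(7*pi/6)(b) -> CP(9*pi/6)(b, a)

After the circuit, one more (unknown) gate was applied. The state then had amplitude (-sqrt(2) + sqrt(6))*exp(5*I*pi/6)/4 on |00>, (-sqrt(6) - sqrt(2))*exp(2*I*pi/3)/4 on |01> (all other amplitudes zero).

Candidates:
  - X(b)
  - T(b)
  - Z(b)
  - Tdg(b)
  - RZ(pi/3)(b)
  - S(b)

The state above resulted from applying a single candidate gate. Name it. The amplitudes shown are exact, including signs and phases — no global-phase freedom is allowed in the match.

The applied gate was RZ(pi/3)(b).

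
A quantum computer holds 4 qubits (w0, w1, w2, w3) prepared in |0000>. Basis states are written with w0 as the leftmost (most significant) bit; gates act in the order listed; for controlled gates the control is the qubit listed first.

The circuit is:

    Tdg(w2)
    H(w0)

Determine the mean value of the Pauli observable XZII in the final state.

The observable XZII averages to 1.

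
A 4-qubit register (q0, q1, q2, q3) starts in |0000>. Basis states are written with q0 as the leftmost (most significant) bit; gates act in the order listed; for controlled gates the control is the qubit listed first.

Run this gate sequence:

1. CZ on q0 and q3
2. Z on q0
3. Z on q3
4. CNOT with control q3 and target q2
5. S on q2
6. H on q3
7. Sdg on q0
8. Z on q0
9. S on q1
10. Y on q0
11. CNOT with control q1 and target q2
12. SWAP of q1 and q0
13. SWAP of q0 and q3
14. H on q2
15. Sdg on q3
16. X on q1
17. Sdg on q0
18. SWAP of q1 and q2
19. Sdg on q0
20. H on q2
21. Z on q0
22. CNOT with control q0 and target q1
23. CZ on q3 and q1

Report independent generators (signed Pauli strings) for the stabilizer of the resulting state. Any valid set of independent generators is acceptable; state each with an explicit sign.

The final state is stabilized by the group generated by +XIII, +IXII, +IIXI, +IIIZ; other independent generating sets are equally valid.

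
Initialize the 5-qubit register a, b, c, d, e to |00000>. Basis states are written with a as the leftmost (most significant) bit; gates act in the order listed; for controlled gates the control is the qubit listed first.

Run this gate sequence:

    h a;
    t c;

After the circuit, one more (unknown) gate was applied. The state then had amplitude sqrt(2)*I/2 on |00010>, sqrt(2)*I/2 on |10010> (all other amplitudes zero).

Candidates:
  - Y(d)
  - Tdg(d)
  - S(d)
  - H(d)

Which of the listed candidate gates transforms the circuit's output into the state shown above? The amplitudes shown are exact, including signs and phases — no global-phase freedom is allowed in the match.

The unique candidate consistent with the amplitudes is Y(d).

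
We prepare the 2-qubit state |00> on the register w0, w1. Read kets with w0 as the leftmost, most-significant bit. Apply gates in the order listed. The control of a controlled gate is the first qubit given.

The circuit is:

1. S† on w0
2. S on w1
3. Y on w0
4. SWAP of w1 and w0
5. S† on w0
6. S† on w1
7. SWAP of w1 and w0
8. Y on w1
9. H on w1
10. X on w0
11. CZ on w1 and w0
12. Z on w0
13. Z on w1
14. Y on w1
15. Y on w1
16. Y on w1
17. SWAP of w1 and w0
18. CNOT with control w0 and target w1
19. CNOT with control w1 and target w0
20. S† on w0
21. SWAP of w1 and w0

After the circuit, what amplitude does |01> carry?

|01> carries amplitude 0 in the final state.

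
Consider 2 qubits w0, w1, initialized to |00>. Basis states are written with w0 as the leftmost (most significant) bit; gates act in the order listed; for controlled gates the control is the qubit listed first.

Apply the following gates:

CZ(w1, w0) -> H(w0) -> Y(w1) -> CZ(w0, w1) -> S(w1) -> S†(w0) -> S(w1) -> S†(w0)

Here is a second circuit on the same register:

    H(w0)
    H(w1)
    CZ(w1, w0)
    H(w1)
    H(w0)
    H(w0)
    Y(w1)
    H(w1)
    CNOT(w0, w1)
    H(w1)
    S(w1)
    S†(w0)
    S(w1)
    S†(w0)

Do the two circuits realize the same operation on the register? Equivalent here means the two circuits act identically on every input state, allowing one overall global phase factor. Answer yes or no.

No — the two circuits implement different unitaries, even allowing a global phase.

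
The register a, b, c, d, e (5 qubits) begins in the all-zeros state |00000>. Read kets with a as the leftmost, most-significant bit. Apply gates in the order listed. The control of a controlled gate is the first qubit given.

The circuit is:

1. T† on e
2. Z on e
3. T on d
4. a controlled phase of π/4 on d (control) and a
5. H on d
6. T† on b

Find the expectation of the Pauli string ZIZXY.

The expectation value of ZIZXY is 0.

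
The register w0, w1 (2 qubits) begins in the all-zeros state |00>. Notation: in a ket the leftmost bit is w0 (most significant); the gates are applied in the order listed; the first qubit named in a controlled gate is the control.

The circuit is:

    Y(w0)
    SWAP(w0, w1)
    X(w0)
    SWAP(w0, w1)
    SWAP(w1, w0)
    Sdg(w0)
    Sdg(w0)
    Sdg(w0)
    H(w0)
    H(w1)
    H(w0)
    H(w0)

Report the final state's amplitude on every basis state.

The final amplitudes are -1/2 on |00>, 1/2 on |01>, 1/2 on |10>, -1/2 on |11>.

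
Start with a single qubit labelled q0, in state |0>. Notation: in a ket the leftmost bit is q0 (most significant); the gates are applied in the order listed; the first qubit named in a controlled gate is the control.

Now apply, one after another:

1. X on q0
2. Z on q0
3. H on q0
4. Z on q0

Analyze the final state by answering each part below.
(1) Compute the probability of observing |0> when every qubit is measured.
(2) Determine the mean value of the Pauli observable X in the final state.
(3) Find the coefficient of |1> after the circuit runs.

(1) The probability of measuring |0> is 1/2.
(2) The observable X averages to 1.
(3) The final state's coefficient on |1> equals -sqrt(2)/2.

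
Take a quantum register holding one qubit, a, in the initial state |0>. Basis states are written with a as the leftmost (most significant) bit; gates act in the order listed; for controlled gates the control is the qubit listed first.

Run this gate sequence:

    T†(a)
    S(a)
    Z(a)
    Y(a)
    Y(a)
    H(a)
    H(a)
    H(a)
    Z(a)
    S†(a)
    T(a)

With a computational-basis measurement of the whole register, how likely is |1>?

The probability of measuring |1> is 1/2.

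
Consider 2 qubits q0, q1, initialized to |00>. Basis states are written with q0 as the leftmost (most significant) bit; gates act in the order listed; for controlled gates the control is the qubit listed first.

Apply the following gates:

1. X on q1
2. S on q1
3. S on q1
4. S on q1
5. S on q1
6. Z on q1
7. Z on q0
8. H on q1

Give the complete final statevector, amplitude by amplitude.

After the circuit, the state carries amplitude -sqrt(2)/2 on |00>, sqrt(2)/2 on |01>, 0 on |10>, 0 on |11>. Key observation: gates 2-5 undo each other exactly, leaving only the rest of the circuit to track.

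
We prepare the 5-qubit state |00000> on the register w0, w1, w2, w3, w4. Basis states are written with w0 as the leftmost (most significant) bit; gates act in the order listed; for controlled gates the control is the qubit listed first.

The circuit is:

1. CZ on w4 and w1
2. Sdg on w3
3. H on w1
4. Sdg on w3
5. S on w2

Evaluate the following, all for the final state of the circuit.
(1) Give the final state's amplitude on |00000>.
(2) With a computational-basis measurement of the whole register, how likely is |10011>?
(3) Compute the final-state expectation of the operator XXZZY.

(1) |00000> carries amplitude sqrt(2)/2 in the final state.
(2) The probability of measuring |10011> is 0.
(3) The observable XXZZY averages to 0.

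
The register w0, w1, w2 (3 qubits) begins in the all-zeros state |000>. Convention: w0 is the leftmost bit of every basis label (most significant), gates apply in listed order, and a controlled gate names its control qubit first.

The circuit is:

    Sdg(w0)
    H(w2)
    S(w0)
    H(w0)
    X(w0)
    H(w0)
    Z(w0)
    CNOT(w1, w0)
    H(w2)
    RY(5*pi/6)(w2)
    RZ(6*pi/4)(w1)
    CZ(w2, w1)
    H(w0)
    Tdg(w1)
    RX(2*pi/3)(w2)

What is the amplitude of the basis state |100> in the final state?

|100> carries amplitude (-sqrt(3) + 1 + sqrt(3)*I + 3*I)*exp(I*pi/4)/8 in the final state.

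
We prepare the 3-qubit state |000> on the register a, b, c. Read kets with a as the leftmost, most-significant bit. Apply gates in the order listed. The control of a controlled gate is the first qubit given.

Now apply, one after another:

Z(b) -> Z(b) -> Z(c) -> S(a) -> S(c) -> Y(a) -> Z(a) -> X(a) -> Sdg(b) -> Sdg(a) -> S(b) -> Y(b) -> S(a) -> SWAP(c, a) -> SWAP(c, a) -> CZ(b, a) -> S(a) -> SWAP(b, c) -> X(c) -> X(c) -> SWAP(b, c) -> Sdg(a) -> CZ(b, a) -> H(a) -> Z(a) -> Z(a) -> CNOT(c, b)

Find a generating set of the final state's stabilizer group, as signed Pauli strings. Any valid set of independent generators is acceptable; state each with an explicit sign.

The stabilizer group can be generated by +XII, -IZI, +IIZ, among other valid generating sets. Key observation: the block from step 16 through step 23 cancels to the identity and can be dropped.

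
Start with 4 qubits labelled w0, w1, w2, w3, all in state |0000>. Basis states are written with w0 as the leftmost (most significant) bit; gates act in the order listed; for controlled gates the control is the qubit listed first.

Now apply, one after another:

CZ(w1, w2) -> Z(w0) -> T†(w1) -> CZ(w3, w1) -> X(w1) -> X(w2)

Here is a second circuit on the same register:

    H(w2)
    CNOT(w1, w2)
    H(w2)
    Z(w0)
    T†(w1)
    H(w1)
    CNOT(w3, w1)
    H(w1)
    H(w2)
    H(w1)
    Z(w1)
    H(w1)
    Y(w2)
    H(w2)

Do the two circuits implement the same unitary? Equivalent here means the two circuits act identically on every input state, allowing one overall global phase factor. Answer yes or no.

No: there is an input state on which the two circuits produce genuinely different outputs (not merely differing by a phase).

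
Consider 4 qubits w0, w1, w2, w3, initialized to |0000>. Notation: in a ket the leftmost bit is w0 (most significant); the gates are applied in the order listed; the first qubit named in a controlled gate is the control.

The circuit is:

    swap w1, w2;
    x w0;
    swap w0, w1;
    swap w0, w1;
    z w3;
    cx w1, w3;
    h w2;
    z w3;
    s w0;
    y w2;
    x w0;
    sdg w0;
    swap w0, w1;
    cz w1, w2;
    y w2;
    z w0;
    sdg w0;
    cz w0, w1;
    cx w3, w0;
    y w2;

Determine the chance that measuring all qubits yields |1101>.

A full measurement returns |1101> with probability 0. Key observation: the block from step 3 through step 4 cancels to the identity and can be dropped.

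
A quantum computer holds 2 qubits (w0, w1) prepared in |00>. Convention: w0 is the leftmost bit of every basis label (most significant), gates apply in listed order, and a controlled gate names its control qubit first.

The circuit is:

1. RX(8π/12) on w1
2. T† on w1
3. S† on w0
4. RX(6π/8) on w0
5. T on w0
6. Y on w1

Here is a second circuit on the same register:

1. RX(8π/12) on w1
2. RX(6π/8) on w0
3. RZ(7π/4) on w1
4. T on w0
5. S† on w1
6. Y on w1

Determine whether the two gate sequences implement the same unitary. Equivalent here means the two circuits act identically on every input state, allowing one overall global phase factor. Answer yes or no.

No: there is an input state on which the two circuits produce genuinely different outputs (not merely differing by a phase).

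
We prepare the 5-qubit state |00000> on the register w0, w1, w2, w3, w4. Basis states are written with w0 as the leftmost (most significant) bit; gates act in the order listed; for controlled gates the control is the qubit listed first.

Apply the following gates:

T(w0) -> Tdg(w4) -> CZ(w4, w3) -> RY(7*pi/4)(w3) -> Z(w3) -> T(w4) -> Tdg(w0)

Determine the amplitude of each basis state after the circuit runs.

After the circuit, the state carries amplitude -sqrt(sqrt(2) + 2)/2 on |00000>, -sqrt(2 - sqrt(2))/2 on |00010>, and 0 on every other basis state.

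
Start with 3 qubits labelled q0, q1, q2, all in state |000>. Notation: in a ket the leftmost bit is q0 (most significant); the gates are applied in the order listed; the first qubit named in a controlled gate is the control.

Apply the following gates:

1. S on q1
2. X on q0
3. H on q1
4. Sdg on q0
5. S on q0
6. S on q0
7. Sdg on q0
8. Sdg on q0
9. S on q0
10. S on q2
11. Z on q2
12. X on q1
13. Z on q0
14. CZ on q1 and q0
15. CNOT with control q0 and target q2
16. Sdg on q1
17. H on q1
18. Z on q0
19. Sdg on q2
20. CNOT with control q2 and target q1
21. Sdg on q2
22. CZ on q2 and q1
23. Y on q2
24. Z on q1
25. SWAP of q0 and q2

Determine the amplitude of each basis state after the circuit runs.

The resulting statevector has amplitude 1/2 + I/2 on |001>, -1/2 + I/2 on |011>, and 0 on every other basis state. Key observation: the block from step 4 through step 9 cancels to the identity and can be dropped.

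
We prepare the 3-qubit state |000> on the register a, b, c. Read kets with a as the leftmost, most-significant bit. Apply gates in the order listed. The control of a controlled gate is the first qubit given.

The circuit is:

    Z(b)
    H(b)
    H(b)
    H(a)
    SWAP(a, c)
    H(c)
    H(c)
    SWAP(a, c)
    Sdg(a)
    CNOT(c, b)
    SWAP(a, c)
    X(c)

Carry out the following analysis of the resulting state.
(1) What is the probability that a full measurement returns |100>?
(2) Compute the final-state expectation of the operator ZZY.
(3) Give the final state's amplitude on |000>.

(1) The probability of measuring |100> is 0. Key observation: gates 5-8 undo each other exactly, leaving only the rest of the circuit to track.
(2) The expectation value of ZZY is 1.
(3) |000> carries amplitude -sqrt(2)*I/2 in the final state.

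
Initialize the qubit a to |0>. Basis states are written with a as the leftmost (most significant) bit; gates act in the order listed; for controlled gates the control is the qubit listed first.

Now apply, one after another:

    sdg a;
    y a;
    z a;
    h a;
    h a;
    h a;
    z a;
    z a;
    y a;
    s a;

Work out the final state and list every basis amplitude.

After the circuit, the state carries amplitude sqrt(2)/2 on |0>, sqrt(2)*I/2 on |1>.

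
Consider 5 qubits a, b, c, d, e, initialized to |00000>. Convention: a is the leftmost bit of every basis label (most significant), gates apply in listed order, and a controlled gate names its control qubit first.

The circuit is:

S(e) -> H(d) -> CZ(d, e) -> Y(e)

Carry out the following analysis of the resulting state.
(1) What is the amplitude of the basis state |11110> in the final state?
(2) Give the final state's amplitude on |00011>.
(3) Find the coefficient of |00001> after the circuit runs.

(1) |11110> carries amplitude 0 in the final state.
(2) The amplitude on |00011> is sqrt(2)*I/2.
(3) |00001> carries amplitude sqrt(2)*I/2 in the final state.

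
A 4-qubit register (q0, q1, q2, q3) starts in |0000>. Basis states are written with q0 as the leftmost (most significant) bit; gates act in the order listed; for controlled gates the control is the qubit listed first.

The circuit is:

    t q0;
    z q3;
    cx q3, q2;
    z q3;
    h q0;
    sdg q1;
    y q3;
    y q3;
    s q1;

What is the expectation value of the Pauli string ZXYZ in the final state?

In the final state, ZXYZ has expectation 0. Key observation: steps 6-9 multiply out to the identity, so the circuit reduces to the remaining gates.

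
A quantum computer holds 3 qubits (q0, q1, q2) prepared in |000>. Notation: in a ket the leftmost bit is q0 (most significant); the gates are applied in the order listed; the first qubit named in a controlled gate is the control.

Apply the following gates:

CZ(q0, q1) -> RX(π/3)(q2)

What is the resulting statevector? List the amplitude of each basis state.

The final amplitudes are sqrt(3)/2 on |000>, -I/2 on |001>, and 0 on every other basis state.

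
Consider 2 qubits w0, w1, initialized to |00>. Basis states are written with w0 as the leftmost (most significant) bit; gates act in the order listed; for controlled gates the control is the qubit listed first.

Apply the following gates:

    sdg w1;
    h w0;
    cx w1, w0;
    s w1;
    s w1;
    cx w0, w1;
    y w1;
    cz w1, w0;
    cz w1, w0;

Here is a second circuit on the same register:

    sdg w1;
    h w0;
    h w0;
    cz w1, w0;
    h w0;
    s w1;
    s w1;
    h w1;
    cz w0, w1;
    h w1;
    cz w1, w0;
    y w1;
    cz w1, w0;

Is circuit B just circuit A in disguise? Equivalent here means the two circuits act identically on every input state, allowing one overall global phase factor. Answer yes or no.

No, they are not equivalent — no single phase factor reconciles the two unitaries.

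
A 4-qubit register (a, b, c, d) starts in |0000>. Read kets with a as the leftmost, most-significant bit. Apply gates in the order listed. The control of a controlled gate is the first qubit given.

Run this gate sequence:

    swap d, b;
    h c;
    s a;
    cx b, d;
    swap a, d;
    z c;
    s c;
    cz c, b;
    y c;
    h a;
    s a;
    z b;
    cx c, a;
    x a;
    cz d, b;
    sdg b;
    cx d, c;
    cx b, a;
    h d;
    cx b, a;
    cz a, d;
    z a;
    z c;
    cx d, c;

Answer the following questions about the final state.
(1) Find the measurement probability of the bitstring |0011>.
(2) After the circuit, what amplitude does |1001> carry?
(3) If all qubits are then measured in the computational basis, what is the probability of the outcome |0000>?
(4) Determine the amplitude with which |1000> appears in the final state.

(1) Outcome |0011> occurs with probability 1/8.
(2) The amplitude on |1001> is sqrt(2)/4.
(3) A full measurement returns |0000> with probability 1/8.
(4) |1000> carries amplitude sqrt(2)/4 in the final state.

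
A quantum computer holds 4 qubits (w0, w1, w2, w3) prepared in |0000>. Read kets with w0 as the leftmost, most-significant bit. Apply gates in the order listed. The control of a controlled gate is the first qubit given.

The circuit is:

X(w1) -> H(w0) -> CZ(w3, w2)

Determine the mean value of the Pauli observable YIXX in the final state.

In the final state, YIXX has expectation 0.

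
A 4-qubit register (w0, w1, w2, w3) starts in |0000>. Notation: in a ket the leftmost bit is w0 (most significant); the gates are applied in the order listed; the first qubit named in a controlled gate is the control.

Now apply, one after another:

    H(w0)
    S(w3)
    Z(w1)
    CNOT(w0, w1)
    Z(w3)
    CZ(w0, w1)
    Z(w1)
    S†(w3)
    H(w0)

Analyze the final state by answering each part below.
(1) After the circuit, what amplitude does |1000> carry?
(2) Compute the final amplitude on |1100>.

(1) The final state's coefficient on |1000> equals 1/2.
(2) The final state's coefficient on |1100> equals -1/2.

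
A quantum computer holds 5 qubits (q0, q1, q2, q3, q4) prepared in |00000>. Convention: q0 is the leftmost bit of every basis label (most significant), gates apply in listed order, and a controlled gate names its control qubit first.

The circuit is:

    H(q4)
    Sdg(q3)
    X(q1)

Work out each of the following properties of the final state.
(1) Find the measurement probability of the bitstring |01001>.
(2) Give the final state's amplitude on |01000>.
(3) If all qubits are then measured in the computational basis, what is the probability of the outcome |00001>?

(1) The probability of measuring |01001> is 1/2.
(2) The final state's coefficient on |01000> equals sqrt(2)/2.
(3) A full measurement returns |00001> with probability 0.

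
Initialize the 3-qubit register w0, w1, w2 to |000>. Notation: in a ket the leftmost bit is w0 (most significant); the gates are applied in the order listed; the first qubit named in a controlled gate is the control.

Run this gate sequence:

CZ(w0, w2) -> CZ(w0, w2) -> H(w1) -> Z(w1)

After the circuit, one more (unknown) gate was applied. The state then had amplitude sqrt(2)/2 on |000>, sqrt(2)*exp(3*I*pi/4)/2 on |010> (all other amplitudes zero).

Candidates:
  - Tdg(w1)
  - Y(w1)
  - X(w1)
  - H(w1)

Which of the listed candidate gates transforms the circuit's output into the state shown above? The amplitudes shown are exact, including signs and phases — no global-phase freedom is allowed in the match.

It was Tdg(w1) that produced the state shown. Key observation: steps 1-2 multiply out to the identity, so the circuit reduces to the remaining gates.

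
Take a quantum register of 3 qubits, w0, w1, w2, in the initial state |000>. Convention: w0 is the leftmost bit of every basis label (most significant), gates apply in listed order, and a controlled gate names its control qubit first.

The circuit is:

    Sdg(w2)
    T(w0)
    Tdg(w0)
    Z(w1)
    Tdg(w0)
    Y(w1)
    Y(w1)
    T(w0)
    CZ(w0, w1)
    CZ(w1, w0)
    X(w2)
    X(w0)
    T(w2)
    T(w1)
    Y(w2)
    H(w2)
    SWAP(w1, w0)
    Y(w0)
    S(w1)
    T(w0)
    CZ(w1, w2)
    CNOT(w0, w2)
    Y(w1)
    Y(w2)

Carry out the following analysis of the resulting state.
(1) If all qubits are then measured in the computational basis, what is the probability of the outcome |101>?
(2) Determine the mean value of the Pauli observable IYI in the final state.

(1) Outcome |101> occurs with probability 1/2.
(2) The expectation value of IYI is 0.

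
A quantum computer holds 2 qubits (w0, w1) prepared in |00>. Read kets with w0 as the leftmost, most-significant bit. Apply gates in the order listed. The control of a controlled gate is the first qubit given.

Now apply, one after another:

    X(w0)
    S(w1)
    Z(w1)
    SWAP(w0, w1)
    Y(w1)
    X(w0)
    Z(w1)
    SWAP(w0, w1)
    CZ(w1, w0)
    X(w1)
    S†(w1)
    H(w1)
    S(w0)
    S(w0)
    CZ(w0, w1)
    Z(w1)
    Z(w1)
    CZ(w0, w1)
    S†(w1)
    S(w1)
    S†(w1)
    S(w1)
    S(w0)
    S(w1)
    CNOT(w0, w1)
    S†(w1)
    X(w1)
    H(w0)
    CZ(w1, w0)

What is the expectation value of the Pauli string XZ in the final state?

The observable XZ averages to 1.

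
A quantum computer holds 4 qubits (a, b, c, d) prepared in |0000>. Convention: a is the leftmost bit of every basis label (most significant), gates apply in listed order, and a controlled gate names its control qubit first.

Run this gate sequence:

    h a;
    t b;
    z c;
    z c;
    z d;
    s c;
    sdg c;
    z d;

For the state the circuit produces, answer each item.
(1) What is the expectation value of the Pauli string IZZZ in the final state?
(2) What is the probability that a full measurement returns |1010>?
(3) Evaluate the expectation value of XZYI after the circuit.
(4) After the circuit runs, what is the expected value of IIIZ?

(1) The observable IZZZ averages to 1.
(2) A full measurement returns |1010> with probability 0.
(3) The observable XZYI averages to 0.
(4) The observable IIIZ averages to 1.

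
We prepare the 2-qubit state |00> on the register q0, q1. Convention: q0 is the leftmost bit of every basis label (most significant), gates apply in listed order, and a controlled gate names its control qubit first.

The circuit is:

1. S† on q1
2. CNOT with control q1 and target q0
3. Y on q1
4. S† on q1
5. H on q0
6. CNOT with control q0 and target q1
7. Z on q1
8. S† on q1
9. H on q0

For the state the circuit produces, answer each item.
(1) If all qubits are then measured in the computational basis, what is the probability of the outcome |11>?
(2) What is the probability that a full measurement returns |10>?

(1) Outcome |11> occurs with probability 1/4.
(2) A full measurement returns |10> with probability 1/4.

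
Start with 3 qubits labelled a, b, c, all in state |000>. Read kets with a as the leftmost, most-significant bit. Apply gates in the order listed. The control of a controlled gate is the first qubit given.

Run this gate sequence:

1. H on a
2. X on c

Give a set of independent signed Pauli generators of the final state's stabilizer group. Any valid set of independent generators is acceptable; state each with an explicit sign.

One valid set of independent stabilizer generators is +XII, +IZI, -IIZ (any independent generating set of the same group is equally correct).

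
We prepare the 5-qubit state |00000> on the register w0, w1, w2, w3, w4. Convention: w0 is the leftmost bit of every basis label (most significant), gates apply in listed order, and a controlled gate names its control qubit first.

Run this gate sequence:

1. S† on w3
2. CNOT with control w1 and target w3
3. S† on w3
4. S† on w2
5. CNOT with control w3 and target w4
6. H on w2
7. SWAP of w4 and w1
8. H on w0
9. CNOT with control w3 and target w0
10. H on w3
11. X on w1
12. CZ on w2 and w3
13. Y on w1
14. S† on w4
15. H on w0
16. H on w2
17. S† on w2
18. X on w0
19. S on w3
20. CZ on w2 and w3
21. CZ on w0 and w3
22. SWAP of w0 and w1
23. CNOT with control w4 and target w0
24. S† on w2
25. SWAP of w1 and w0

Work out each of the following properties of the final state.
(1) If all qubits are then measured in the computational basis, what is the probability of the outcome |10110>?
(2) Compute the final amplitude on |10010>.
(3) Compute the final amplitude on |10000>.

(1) The probability of measuring |10110> is 1/2.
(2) The amplitude on |10010> is 0.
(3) The amplitude on |10000> is -sqrt(2)*I/2.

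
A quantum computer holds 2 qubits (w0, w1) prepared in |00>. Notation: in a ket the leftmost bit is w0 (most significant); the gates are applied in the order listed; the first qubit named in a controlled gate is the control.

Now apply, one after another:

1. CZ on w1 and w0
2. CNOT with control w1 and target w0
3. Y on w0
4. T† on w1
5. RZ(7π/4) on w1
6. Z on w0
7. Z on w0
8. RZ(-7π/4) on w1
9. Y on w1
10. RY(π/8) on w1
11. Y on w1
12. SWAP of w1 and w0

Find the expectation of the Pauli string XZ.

The expectation value of XZ is -sqrt(2 - sqrt(2))/2. Key observation: gates 5-8 undo each other exactly, leaving only the rest of the circuit to track.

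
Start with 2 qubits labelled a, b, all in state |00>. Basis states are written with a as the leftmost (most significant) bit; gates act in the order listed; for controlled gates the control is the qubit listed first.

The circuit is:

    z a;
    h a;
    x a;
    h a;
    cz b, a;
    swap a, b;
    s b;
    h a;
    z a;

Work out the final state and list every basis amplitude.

The resulting statevector has amplitude sqrt(2)/2 on |00>, 0 on |01>, -sqrt(2)/2 on |10>, 0 on |11>.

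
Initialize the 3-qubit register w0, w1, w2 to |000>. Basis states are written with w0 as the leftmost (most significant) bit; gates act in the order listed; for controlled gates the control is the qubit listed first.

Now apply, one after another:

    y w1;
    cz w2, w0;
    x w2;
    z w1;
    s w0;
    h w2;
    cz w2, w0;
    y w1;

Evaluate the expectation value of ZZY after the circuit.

In the final state, ZZY has expectation 0.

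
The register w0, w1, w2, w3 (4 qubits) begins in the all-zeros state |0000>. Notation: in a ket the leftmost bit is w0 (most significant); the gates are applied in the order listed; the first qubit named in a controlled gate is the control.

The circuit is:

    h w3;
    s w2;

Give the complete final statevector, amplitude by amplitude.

After the circuit, the state carries amplitude sqrt(2)/2 on |0000>, sqrt(2)/2 on |0001>, and 0 on every other basis state.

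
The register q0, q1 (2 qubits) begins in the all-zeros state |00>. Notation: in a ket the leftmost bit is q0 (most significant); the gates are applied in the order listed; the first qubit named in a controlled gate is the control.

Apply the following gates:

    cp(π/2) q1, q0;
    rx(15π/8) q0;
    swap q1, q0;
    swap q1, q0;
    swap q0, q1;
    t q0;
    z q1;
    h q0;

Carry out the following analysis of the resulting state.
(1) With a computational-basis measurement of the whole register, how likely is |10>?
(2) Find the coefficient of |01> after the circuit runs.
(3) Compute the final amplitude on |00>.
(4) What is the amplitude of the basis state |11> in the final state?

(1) The probability of measuring |10> is cos(pi/16)**2/2. Key observation: gates 3-4 undo each other exactly, leaving only the rest of the circuit to track.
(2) The final state's coefficient on |01> equals sqrt(2)*I*sin(pi/16)/2.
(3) The final state's coefficient on |00> equals -sqrt(2)*cos(pi/16)/2.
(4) |11> carries amplitude sqrt(2)*I*sin(pi/16)/2 in the final state.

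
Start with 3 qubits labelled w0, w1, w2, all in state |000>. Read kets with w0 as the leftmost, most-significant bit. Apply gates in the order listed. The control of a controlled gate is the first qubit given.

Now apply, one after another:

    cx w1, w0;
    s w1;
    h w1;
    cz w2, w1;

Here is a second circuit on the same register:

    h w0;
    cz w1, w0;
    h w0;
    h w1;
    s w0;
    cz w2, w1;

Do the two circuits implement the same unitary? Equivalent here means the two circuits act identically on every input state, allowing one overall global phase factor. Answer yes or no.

No: there is an input state on which the two circuits produce genuinely different outputs (not merely differing by a phase).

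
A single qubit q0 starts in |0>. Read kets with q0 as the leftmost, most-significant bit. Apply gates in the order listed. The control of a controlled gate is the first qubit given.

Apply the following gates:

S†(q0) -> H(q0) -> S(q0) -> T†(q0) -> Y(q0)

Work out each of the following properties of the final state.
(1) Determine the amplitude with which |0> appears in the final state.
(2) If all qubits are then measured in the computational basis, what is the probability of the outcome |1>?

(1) The final state's coefficient on |0> equals -sqrt(2)*exp(3*I*pi/4)/2.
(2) Outcome |1> occurs with probability 1/2.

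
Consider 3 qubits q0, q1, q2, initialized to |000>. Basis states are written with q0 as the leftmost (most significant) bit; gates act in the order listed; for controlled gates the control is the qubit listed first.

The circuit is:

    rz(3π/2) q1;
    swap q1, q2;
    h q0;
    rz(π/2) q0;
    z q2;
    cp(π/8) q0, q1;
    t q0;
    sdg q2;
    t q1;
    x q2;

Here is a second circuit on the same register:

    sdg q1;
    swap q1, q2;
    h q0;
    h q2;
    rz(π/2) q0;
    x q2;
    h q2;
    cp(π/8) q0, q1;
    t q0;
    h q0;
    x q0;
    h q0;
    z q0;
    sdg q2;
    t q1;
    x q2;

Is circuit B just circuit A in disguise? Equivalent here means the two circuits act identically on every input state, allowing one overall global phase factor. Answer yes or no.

Yes: on every input state the two circuits agree up to one overall phase factor.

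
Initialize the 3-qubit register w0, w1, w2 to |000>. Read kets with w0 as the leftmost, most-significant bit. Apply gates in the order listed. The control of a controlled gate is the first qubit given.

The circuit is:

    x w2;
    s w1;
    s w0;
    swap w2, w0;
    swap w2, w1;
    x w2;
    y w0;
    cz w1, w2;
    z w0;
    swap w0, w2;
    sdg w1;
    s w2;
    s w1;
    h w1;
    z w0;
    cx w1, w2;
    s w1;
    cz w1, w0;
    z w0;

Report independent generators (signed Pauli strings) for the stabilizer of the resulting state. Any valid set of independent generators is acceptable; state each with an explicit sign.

The final state is stabilized by the group generated by -IXY, -ZII, +IZZ; other independent generating sets are equally valid.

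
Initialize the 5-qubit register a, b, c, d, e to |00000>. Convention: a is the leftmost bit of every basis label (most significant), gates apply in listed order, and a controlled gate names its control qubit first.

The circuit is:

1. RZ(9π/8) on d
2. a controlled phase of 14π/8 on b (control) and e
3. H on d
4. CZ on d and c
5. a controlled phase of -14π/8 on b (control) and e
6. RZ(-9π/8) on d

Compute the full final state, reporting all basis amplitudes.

The final amplitudes are sqrt(2)/2 on |00000>, sqrt(2)*exp(7*I*pi/8)/2 on |00010>, and 0 on every other basis state.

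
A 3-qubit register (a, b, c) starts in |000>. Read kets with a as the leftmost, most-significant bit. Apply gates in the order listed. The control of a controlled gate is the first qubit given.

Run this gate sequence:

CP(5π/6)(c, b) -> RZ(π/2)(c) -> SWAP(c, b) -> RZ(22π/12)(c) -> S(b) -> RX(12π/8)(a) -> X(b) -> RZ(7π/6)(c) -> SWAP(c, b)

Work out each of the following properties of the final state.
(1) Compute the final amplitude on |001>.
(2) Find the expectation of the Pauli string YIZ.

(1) The final state's coefficient on |001> equals -sqrt(2)*exp(I*pi/4)/2.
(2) The observable YIZ averages to -1.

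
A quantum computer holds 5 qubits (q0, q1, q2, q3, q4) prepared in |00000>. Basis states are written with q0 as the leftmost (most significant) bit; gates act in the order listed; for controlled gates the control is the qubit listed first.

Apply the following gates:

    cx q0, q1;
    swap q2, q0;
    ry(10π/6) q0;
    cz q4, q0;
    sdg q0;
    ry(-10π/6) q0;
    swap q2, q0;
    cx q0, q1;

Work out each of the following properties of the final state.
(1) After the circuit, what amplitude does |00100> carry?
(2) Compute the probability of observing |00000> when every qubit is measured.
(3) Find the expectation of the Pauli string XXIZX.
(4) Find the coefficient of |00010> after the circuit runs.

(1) The final state's coefficient on |00100> equals sqrt(3)*(1 + I)/4.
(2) The probability of measuring |00000> is 5/8.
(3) The expectation value of XXIZX is 0.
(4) The amplitude on |00010> is 0.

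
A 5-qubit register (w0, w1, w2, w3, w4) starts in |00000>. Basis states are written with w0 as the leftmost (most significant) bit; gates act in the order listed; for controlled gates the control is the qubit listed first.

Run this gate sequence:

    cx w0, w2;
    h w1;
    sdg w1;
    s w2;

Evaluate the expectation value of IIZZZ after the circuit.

The observable IIZZZ averages to 1.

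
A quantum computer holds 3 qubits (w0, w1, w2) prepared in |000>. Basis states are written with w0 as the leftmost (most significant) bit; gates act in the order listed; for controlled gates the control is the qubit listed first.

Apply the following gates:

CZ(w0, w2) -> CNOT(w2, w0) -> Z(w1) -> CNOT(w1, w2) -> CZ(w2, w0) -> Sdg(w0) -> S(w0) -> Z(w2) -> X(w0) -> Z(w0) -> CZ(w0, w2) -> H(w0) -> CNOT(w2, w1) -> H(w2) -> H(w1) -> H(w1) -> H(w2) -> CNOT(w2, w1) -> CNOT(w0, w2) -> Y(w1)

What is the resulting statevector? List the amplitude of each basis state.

The final amplitudes are -sqrt(2)*I/2 on |010>, sqrt(2)*I/2 on |111>, and 0 on every other basis state. Key observation: gates 13-18 undo each other exactly, leaving only the rest of the circuit to track.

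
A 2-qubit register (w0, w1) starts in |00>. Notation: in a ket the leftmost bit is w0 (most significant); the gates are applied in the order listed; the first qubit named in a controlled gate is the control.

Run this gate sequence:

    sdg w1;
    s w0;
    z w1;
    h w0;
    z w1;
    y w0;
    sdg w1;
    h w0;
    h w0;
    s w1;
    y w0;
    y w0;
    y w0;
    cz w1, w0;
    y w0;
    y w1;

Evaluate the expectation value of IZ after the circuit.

The expectation value of IZ is -1.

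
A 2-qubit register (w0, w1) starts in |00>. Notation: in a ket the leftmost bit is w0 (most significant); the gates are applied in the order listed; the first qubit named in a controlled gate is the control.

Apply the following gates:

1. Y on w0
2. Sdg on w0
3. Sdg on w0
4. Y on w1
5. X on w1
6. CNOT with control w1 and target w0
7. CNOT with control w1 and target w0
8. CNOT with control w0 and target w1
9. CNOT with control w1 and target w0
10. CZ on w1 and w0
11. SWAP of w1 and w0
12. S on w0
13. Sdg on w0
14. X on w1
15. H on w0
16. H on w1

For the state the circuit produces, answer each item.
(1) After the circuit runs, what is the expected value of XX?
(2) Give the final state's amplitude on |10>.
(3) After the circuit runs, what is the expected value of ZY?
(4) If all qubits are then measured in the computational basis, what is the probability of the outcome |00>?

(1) In the final state, XX has expectation 1. Key observation: steps 12-13 multiply out to the identity, so the circuit reduces to the remaining gates.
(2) |10> carries amplitude -1/2 in the final state.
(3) The expectation value of ZY is 0.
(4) Outcome |00> occurs with probability 1/4.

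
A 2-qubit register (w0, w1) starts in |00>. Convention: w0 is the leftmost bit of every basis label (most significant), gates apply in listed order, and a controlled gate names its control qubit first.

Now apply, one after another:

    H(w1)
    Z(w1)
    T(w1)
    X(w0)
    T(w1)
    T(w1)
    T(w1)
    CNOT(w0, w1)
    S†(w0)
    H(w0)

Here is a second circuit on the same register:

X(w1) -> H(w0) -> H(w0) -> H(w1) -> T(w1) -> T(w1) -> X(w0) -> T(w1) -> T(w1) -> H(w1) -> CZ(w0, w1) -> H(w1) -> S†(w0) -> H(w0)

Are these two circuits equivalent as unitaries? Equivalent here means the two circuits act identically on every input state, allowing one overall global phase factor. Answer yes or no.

Yes — the two circuits implement the same unitary up to a global phase.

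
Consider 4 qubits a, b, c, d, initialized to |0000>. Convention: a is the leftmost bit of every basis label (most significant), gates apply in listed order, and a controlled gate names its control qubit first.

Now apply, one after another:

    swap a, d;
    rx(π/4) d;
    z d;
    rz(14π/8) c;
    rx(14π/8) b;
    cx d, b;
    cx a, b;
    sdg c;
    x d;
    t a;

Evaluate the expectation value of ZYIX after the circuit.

The observable ZYIX averages to 1/2.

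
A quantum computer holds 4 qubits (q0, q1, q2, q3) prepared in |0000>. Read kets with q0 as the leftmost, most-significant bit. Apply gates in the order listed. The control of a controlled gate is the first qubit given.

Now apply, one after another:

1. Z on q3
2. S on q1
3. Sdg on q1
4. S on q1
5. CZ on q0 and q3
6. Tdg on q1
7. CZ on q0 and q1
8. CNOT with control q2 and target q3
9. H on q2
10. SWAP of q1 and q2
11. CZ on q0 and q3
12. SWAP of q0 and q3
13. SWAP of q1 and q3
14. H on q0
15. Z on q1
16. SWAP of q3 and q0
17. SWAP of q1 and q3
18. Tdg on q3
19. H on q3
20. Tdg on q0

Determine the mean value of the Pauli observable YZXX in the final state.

The expectation value of YZXX is 0. Key observation: steps 2-3 multiply out to the identity, so the circuit reduces to the remaining gates.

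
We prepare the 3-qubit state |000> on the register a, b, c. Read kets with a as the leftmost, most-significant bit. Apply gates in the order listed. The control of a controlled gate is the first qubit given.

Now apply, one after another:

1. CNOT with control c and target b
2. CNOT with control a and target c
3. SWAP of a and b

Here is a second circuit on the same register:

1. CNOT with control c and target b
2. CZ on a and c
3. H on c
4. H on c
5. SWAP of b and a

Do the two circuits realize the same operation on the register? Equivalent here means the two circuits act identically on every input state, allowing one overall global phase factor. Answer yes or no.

No — the two circuits implement different unitaries, even allowing a global phase.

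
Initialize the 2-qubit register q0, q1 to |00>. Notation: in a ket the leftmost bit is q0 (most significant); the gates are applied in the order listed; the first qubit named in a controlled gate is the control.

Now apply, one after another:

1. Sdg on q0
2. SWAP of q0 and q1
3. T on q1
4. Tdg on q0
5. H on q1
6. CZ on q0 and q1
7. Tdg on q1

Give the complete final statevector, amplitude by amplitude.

The final amplitudes are sqrt(2)/2 on |00>, -sqrt(2)*exp(3*I*pi/4)/2 on |01>, 0 on |10>, 0 on |11>.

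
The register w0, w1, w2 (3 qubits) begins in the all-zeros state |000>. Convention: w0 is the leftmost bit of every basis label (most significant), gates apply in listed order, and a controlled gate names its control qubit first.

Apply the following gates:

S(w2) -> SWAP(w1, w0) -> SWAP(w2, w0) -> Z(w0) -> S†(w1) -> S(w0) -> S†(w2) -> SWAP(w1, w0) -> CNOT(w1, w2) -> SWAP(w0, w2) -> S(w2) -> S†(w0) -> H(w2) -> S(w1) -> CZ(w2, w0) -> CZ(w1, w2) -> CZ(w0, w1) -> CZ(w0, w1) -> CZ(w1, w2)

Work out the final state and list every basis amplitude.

The resulting statevector has amplitude sqrt(2)/2 on |000>, sqrt(2)/2 on |001>, and 0 on every other basis state. Key observation: gates 16-19 undo each other exactly, leaving only the rest of the circuit to track.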